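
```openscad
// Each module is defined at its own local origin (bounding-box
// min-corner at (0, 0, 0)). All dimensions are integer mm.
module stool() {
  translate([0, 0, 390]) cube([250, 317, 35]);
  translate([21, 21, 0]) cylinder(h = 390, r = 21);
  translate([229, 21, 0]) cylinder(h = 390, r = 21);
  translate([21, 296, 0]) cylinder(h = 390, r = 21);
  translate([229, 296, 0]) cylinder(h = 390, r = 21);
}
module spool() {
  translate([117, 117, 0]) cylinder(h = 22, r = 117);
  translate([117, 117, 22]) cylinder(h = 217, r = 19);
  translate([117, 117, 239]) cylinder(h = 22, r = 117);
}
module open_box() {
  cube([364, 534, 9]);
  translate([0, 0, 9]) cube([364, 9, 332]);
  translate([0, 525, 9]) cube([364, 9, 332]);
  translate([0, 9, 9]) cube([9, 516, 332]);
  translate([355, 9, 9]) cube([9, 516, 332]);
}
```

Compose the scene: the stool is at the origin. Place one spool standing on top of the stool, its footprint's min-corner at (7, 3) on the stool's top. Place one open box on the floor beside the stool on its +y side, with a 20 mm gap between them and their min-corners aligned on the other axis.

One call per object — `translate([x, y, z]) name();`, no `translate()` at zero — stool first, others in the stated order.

stool();
translate([7, 3, 425]) spool();
translate([0, 337, 0]) open_box();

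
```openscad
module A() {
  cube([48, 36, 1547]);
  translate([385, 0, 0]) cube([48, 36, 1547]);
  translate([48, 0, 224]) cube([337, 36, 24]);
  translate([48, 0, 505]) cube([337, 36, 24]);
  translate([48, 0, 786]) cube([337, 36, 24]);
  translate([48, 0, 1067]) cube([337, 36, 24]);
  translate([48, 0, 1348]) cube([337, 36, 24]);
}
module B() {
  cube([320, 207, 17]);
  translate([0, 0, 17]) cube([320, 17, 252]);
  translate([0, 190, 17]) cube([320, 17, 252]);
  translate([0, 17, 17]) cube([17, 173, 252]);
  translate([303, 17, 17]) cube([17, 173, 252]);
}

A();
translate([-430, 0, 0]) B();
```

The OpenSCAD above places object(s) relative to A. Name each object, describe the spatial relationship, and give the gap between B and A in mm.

A is a ladder. B is an open box. The open box is on the floor beside the ladder on its −x side. The gap between the open box and the ladder is 110 mm.

The open box's nearest face is 110 mm from the ladder's −x face.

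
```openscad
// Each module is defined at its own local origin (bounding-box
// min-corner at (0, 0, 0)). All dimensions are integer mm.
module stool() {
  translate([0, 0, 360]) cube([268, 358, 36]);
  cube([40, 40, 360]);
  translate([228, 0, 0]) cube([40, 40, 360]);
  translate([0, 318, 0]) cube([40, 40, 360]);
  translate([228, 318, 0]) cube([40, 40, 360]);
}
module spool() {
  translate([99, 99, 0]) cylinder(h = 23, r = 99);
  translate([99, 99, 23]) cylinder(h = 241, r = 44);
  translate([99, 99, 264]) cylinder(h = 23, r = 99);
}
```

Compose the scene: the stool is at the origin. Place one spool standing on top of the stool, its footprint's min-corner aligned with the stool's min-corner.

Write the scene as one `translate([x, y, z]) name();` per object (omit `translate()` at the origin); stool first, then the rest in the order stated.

stool();
translate([0, 0, 396]) spool();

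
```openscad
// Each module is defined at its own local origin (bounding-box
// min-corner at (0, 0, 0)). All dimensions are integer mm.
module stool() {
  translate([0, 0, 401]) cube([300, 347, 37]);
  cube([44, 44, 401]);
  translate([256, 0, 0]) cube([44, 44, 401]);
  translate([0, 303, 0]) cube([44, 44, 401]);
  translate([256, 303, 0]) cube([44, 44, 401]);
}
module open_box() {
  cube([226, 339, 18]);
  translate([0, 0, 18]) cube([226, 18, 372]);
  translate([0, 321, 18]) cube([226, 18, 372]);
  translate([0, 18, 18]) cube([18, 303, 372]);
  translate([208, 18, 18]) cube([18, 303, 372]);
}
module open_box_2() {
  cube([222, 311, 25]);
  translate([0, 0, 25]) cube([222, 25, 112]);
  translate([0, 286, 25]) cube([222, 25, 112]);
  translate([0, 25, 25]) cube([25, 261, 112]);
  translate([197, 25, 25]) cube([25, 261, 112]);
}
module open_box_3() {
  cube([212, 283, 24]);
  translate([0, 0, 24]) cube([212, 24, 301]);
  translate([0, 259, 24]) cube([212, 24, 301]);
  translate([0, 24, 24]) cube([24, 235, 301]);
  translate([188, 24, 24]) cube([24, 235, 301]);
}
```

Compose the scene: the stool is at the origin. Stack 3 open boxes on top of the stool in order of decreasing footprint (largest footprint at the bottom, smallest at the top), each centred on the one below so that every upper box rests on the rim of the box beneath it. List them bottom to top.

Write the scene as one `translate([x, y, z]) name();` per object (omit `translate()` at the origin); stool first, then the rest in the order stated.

stool();
translate([37, 4, 438]) open_box();
translate([39, 18, 828]) open_box_2();
translate([44, 32, 965]) open_box_3();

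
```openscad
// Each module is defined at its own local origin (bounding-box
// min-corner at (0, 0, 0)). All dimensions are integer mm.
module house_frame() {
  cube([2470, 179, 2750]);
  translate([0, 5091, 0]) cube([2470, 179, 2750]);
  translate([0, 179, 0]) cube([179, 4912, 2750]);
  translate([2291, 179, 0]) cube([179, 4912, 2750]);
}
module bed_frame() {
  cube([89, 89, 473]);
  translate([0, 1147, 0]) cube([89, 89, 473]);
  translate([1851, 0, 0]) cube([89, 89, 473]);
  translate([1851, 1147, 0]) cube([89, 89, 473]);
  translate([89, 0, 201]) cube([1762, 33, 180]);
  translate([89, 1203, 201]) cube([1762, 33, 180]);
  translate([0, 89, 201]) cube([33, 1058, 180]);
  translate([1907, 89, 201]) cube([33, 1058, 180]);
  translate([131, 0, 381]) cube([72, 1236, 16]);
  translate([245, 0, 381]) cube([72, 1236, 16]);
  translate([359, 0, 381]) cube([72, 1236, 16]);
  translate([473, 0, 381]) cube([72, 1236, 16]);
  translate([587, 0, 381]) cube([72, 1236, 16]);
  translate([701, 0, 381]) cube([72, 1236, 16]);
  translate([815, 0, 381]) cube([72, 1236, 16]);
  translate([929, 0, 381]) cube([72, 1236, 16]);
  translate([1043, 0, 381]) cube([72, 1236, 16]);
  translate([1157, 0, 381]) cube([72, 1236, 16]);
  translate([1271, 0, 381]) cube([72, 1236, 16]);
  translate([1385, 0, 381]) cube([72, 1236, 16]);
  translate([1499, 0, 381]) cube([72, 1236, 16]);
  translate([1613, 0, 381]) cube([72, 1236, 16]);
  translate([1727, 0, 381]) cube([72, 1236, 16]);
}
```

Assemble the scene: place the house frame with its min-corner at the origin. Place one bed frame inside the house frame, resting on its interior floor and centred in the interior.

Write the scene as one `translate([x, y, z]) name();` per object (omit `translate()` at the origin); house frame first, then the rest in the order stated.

house_frame();
translate([265, 2017, 0]) bed_frame();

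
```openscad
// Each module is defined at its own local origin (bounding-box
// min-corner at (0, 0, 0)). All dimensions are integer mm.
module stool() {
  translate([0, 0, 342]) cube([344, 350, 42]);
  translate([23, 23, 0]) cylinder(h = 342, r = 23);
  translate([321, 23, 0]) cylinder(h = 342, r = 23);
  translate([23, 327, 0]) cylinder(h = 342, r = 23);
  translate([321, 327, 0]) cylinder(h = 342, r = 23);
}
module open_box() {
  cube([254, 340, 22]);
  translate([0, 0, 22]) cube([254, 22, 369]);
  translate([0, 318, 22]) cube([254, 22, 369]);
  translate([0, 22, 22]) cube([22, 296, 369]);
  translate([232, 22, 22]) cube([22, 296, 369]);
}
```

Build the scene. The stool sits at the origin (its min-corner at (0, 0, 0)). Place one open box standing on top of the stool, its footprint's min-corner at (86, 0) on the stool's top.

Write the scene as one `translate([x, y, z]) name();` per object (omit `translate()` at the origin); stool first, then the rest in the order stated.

stool();
translate([86, 0, 384]) open_box();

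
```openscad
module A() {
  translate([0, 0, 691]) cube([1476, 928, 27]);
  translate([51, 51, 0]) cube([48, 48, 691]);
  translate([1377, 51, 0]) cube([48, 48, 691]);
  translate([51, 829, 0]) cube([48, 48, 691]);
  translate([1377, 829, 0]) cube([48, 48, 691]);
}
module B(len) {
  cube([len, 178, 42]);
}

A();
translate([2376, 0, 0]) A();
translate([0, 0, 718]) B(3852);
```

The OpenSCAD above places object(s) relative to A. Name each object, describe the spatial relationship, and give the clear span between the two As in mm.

Second table starts at x = 2376; first ends at x = 1476; clear span = 2376 − 1476 = 900 mm.

A is a table. B is a beam. A beam spans the tops of two tables. The clear span between the two tables is 900 mm.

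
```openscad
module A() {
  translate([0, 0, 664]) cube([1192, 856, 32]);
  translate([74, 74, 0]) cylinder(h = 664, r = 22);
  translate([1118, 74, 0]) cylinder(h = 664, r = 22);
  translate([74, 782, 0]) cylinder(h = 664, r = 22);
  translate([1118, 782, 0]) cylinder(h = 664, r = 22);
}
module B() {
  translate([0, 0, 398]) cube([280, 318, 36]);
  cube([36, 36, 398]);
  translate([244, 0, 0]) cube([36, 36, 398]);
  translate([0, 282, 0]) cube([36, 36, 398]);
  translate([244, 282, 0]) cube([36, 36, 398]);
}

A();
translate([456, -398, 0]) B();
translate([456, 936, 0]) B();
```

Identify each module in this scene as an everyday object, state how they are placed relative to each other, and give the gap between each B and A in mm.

Each stool's nearest face is 80 mm from the table's bounding box.

A is a table. B is a stool. Two stools sit around the table at the −y, +y sides. The gap between each stool and the table is 80 mm.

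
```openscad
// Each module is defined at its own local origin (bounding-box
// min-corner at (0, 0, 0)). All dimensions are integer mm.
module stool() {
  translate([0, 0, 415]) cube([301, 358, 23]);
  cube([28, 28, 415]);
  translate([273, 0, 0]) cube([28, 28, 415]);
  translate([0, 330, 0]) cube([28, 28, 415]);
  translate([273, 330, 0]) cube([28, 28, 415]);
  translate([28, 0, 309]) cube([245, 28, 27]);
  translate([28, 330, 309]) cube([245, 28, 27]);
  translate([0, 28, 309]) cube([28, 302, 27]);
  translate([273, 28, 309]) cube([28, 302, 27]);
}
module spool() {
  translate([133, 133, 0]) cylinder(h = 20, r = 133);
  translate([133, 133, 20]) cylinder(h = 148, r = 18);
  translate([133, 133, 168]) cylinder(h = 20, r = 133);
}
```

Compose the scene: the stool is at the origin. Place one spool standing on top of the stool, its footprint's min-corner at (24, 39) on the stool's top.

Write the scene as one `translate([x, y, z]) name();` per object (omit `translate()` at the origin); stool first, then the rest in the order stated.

stool();
translate([24, 39, 438]) spool();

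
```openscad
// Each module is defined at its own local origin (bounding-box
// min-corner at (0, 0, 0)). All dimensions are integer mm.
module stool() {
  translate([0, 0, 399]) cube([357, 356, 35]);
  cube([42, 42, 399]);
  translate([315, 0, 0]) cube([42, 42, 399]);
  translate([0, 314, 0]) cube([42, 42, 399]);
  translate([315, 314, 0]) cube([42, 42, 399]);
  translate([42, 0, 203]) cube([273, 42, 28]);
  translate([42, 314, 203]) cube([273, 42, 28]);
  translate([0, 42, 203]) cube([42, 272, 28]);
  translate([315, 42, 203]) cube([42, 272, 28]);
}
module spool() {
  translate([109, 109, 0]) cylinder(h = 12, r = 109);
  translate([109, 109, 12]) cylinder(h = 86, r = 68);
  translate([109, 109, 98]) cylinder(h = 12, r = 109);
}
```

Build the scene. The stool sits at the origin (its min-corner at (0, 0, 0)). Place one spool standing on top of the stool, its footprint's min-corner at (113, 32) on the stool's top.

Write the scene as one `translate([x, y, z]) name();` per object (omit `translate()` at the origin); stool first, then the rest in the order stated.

stool();
translate([113, 32, 434]) spool();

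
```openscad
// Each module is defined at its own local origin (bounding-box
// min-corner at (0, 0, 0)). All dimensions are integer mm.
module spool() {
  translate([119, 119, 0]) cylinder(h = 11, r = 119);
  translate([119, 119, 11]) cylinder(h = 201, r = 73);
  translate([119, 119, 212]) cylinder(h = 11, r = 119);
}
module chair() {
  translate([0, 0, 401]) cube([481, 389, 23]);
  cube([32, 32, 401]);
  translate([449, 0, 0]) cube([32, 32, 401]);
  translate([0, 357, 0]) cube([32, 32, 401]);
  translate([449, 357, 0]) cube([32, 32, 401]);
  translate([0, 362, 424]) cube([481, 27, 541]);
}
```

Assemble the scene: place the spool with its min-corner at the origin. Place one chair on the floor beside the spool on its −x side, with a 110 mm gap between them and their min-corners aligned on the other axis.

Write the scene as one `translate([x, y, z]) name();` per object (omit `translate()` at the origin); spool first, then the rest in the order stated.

spool();
translate([-591, 0, 0]) chair();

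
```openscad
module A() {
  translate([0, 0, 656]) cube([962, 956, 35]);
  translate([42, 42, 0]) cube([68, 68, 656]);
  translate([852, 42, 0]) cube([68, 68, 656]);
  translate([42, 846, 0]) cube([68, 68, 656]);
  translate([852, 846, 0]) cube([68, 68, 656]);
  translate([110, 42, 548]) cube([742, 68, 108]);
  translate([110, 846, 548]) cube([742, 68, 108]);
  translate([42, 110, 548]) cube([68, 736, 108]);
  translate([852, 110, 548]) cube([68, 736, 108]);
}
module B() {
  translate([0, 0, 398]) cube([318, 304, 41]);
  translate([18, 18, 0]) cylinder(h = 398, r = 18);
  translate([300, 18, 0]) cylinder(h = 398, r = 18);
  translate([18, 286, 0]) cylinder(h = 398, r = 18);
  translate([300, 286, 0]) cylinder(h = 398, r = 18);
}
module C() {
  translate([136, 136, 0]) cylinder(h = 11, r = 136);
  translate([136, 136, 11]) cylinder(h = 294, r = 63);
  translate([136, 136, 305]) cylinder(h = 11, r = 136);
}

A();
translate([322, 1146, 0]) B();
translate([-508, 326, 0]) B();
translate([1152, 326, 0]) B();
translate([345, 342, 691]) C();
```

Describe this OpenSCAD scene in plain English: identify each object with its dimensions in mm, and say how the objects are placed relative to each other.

A is a rectangular dining table. The top is 962×956×35 mm with its upper surface at z = 691 mm. It stands on four 68×68 mm square legs, each inset 42 mm from the nearest pair of top edges, running from the floor to the underside of the top. Four apron rails, 68 mm thick and 108 mm tall, run between adjacent legs with their top edges flush with the underside of the top and their outer faces flush with the legs' outer faces.

B is a four-legged stool. The seat is a 318×304×41 mm slab whose top surface is at z = 439 mm; four round legs, each 36 mm in diameter, run from the floor (z = 0) to the underside of the seat, each leg's axis is inset half a diameter from the nearest pair of seat edges (so the leg's bounding box is flush with the corner).

C is a spool: two coaxial disc flanges of radius 136 mm and thickness 11 mm, joined by a core cylinder of radius 63 mm and height 294 mm. The lower flange rests on z = 0 and the three cylinders share a vertical axis.

Three stools sit around the table at the +y, −x, +x sides. The spool is on top of the table, centred.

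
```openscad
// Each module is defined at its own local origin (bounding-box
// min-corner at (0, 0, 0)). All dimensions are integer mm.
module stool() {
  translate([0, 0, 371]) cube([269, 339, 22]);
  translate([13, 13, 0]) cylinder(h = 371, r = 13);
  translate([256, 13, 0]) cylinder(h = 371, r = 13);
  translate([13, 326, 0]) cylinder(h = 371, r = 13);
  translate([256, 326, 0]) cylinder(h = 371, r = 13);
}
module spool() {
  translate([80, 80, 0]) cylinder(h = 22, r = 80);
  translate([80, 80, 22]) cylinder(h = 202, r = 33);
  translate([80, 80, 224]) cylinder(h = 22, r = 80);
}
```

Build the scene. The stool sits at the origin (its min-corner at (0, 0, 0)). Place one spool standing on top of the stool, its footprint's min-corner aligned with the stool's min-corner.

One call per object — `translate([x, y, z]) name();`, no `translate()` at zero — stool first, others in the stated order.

stool();
translate([0, 0, 393]) spool();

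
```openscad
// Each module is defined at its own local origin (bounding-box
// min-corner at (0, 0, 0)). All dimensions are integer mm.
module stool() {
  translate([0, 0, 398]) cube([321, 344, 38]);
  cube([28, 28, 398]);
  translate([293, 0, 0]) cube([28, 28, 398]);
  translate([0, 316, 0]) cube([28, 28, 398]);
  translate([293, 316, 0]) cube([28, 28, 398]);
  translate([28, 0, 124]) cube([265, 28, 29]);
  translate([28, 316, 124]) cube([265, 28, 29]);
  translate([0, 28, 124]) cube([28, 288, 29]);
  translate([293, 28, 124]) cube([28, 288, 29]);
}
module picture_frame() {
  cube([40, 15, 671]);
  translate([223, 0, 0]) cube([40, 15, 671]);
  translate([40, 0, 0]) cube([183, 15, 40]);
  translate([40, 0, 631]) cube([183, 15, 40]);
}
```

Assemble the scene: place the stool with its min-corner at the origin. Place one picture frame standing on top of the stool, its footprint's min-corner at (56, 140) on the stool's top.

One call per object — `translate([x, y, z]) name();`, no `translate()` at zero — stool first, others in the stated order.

stool();
translate([56, 140, 436]) picture_frame();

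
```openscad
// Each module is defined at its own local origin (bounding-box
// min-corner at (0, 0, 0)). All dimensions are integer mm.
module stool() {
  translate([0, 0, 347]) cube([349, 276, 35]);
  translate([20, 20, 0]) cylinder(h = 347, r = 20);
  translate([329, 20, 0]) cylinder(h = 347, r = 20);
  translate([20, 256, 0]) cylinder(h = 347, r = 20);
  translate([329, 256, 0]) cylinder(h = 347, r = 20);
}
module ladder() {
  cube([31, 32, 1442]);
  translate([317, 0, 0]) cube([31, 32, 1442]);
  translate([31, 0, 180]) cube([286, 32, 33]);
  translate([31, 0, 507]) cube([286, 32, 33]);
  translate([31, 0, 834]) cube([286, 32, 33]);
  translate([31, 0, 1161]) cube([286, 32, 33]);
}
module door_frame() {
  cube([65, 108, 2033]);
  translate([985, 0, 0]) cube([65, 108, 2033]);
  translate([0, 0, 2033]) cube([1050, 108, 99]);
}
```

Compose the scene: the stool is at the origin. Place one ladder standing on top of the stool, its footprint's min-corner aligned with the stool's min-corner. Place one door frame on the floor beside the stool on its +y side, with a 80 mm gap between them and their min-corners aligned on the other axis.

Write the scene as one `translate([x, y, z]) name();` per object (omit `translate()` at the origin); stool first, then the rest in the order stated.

stool();
translate([0, 0, 382]) ladder();
translate([0, 356, 0]) door_frame();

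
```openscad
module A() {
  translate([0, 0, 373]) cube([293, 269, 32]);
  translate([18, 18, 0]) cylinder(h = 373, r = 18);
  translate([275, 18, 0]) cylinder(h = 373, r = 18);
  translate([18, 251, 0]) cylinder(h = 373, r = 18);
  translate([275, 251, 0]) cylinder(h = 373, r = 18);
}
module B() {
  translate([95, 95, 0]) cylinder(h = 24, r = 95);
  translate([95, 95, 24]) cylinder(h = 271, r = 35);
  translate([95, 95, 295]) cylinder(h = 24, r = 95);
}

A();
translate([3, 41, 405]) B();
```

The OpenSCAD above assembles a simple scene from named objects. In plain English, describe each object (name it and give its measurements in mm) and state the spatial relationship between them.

A is a four-legged stool. The seat is a 293×269×32 mm slab whose top surface is at z = 405 mm; four round legs, each 36 mm in diameter, run from the floor (z = 0) to the underside of the seat, each leg's axis is inset half a diameter from the nearest pair of seat edges (so the leg's bounding box is flush with the corner).

B is a spool: two coaxial disc flanges of radius 95 mm and thickness 24 mm, joined by a core cylinder of radius 35 mm and height 271 mm. The lower flange rests on z = 0 and the three cylinders share a vertical axis.

The spool is on top of the stool.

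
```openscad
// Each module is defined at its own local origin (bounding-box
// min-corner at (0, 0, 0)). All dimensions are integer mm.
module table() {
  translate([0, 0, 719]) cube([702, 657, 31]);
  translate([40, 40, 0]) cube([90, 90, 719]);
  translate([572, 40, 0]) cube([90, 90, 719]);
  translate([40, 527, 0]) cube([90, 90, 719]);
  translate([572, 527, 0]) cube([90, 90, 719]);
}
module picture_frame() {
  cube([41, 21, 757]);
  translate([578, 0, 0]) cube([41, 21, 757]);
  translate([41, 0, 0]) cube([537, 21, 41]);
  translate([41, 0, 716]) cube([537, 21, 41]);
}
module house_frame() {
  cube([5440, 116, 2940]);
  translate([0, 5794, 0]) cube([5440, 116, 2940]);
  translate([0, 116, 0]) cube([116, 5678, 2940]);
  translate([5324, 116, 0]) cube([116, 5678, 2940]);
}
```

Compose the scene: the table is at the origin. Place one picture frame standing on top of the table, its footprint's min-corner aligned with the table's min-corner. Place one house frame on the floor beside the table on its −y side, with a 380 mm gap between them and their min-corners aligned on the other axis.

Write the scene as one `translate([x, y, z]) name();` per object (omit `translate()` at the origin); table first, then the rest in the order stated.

table();
translate([0, 0, 750]) picture_frame();
translate([0, -6290, 0]) house_frame();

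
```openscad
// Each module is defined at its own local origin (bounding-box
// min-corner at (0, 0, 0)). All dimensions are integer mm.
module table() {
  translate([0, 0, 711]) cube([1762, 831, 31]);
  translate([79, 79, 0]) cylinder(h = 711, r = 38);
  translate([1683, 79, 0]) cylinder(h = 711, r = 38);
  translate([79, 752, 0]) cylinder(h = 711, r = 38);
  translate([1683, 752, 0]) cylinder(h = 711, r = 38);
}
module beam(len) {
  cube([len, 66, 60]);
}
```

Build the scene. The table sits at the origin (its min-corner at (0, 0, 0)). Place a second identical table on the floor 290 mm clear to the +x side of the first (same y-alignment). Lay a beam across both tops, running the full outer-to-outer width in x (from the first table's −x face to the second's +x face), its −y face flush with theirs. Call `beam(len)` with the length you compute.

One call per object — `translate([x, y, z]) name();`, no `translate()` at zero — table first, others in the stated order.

table();
translate([2052, 0, 0]) table();
translate([0, 0, 742]) beam(3814);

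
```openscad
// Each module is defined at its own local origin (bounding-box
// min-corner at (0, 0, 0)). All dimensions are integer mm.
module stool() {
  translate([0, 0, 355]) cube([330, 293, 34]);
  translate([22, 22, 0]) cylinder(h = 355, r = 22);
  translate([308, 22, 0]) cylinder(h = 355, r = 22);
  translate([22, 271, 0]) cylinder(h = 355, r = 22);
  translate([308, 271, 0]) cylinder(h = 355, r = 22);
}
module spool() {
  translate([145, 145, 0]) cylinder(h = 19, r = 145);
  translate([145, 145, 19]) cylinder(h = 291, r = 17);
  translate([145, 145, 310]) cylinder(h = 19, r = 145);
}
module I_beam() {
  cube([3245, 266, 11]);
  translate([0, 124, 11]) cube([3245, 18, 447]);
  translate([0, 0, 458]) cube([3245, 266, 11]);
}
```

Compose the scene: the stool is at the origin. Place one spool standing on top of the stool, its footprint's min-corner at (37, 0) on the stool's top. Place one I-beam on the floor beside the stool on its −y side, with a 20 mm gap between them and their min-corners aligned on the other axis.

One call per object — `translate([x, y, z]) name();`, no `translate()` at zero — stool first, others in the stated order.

stool();
translate([37, 0, 389]) spool();
translate([0, -286, 0]) I_beam();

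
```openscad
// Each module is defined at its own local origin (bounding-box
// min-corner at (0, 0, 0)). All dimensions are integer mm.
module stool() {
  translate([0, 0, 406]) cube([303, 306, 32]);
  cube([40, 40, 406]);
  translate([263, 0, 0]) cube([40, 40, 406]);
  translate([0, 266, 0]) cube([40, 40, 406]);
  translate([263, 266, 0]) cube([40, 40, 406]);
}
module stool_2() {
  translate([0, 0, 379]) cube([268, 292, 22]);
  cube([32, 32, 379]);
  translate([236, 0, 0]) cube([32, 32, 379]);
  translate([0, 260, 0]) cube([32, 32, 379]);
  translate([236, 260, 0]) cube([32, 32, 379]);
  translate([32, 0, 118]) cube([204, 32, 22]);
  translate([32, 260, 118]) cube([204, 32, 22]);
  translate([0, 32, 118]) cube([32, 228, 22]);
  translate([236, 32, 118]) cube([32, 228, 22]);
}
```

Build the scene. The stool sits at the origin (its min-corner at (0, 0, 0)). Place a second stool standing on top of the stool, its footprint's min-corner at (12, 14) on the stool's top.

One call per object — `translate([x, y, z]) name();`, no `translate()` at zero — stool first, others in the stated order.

stool();
translate([12, 14, 438]) stool_2();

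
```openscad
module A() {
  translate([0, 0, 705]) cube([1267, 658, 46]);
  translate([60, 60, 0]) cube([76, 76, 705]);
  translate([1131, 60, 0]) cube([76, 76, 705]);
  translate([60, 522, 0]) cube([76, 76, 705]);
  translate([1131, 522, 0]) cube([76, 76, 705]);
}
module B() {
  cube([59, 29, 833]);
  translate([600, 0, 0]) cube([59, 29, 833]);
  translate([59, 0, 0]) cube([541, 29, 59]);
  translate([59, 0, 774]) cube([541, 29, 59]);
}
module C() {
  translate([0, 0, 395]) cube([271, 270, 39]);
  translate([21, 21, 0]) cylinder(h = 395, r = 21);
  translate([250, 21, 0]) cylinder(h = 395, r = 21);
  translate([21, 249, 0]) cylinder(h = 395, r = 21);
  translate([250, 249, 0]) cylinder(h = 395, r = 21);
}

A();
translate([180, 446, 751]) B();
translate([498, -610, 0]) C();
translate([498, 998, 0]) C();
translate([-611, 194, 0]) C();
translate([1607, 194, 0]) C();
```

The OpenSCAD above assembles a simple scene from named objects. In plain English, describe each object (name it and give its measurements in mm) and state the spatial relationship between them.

A is a table with a 1267×658 mm rectangular top, 46 mm thick, top surface at z = 751 mm, supported by four 76×76 mm square legs, each inset 60 mm from the nearest pair of top edges, running from the floor.

B is a picture frame with a 541×715 mm rectangular opening (x by z) and a uniform 59 mm border on every side. Frame depth is 29 mm along y. It is built from two vertical stiles running the full outside height and two horizontal rails spanning the gap between the stiles.

C is a simple wooden stool: a rectangular seat 271 mm (x) by 270 mm (y), 39 mm thick, top face at z = 434 mm, on four round legs, each 42 mm in diameter. The legs rest on z = 0, each leg's axis is inset half a diameter from the nearest pair of seat edges (so the leg's bounding box is flush with the corner).

The picture frame is on top of the table. Four stools sit around the table at the −y, +y, −x, +x sides.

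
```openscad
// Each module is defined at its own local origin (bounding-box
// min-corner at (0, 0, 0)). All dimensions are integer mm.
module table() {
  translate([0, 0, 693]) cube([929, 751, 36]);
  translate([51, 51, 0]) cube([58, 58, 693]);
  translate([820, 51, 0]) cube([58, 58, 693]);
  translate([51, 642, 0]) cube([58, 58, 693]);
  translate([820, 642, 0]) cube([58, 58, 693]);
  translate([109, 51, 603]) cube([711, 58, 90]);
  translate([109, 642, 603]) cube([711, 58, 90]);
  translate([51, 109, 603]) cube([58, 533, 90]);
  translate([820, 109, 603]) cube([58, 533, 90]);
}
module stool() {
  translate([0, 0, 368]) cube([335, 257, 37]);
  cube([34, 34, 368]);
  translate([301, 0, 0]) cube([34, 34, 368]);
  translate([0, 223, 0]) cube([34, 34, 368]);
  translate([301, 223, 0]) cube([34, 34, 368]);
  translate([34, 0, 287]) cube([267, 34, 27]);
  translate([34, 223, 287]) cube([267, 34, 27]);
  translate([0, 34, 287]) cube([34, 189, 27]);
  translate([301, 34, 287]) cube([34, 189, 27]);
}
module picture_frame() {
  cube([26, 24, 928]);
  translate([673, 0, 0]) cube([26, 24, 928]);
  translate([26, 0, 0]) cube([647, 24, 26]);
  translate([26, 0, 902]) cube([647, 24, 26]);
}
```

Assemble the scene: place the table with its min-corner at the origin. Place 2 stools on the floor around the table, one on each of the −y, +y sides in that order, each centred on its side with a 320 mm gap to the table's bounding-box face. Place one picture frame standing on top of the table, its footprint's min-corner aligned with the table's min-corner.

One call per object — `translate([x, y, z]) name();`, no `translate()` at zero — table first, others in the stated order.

table();
translate([297, -577, 0]) stool();
translate([297, 1071, 0]) stool();
translate([0, 0, 729]) picture_frame();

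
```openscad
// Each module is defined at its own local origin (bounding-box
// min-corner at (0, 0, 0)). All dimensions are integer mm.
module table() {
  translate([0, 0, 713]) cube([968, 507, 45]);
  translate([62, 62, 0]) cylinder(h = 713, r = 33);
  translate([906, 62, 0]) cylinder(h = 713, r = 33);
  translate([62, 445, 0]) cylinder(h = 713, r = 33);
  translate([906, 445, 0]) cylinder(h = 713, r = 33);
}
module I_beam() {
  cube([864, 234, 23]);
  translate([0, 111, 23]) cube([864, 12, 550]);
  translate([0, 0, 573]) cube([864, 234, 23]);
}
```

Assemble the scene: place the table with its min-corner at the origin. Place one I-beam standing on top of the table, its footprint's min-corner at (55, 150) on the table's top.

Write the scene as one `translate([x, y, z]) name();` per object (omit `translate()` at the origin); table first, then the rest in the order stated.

table();
translate([55, 150, 758]) I_beam();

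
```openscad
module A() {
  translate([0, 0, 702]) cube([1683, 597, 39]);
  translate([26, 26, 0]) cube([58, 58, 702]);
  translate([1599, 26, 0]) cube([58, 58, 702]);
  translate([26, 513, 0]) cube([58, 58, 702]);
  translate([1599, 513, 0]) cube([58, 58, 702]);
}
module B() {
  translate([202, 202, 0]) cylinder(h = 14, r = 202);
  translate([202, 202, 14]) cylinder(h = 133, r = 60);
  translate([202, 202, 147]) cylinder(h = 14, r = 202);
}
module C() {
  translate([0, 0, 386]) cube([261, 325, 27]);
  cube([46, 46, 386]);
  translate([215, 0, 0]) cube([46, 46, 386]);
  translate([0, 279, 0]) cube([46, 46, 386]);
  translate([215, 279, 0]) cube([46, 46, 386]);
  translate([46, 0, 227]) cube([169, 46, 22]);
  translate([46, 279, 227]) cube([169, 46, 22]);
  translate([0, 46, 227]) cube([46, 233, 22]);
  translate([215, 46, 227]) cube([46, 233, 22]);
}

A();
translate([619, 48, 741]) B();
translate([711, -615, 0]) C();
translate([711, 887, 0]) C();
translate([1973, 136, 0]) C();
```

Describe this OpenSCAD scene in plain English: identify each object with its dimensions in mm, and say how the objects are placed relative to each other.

A is a table with a 1683×597 mm rectangular top, 39 mm thick, top surface at z = 741 mm, supported by four 58×58 mm square legs, each inset 26 mm from the nearest pair of top edges, running from the floor.

B is a spool: two coaxial disc flanges of radius 202 mm and thickness 14 mm, joined by a core cylinder of radius 60 mm and height 133 mm. The lower flange rests on z = 0 and the three cylinders share a vertical axis.

C is a four-legged stool. The seat is 261×325 mm, 27 mm thick, top at z = 413 mm. It stands on four square legs, each 46×46 mm in cross-section, from z = 0 to the seat underside, each flush with a corner of the seat. Four stretchers, 46 mm wide and 22 mm tall, connect adjacent legs with their undersides at z = 227 mm, each running between the inner faces of the legs it joins and aligned with the legs' outer faces on the other axis.

The spool is on top of the table. Three stools sit around the table at the −y, +y, +x sides.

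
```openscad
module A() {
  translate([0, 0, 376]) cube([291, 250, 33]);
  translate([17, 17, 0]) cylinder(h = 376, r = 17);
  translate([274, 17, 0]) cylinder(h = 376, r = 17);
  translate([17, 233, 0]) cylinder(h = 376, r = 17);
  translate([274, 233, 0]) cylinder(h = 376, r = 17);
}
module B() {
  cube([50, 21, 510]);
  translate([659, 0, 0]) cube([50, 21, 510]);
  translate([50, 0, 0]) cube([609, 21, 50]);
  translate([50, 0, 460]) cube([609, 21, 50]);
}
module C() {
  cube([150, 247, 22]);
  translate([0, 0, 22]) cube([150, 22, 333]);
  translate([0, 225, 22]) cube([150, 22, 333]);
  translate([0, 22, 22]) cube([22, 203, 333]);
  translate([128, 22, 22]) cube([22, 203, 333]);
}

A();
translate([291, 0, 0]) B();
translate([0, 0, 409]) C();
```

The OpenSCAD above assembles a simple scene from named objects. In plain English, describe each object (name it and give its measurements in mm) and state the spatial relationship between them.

A is a four-legged stool. The seat is a 291×250×33 mm slab whose top surface is at z = 409 mm; four round legs, each 34 mm in diameter, run from the floor (z = 0) to the underside of the seat, each leg's axis is inset half a diameter from the nearest pair of seat edges (so the leg's bounding box is flush with the corner).

B is a picture frame with a 609×410 mm rectangular opening (x by z) and a uniform 50 mm border on every side. Frame depth is 21 mm along y. It is built from two vertical stiles running the full outside height and two horizontal rails spanning the gap between the stiles.

C is an open-topped rectangular box: outside dimensions 150×247×355 mm, with a uniform wall and base thickness of 22 mm. The base is a full 150×247 slab on the floor; four walls sit on top of the base. The front and back walls (the −y and +y sides) span the full width; the two side walls fit between them.

The picture frame is against the stool's +x side, with their −y faces flush. The open box is on top of the stool.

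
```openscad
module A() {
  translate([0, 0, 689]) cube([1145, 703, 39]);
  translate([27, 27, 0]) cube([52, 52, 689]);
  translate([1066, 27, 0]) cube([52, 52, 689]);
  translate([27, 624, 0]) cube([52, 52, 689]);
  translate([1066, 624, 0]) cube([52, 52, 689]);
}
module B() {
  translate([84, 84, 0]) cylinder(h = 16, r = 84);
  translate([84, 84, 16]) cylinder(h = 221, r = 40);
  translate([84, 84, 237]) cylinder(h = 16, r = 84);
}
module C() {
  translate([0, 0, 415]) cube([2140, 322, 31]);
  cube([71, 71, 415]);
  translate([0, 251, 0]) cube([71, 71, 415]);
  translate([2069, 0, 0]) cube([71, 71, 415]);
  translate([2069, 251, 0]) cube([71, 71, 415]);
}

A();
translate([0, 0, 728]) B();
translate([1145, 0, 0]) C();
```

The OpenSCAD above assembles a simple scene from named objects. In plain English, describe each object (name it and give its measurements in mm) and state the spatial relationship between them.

A is a table: top 1145 mm (x) × 703 mm (y), 39 mm thick, upper face at z = 728 mm, on four 52×52 mm square legs, each inset 27 mm from the nearest pair of top edges, running from z = 0 to the bottom of the top.

B is a spool: two coaxial disc flanges of radius 84 mm and thickness 16 mm, joined by a core cylinder of radius 40 mm and height 221 mm. The lower flange rests on z = 0 and the three cylinders share a vertical axis.

C is a bench: a 2140×322 mm seat slab, 31 mm thick, top at z = 446 mm, on four 71×71 mm square legs flush with the seat corners and standing on z = 0.

The spool is on top of the table. The bench is against the table's +x side, with their −y faces flush.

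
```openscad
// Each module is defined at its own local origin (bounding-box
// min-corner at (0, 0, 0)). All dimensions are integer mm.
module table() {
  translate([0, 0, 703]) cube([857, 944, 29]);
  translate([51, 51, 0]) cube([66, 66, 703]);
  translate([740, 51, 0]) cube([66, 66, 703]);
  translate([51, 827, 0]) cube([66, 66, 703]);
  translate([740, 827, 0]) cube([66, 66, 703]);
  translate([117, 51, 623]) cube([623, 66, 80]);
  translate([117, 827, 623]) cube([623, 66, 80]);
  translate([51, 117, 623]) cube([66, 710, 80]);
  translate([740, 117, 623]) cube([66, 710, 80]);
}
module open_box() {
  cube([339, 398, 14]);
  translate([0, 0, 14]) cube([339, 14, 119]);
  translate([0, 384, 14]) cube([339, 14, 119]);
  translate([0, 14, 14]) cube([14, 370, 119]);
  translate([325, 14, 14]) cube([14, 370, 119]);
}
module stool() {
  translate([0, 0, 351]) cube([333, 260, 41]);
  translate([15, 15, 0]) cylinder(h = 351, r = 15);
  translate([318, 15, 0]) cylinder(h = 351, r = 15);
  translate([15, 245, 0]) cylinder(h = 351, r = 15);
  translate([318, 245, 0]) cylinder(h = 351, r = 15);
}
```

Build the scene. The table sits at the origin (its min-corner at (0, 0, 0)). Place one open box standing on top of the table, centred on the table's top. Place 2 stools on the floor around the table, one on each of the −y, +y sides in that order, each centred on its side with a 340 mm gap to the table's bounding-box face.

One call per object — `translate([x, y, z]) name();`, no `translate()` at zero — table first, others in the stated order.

table();
translate([259, 273, 732]) open_box();
translate([262, -600, 0]) stool();
translate([262, 1284, 0]) stool();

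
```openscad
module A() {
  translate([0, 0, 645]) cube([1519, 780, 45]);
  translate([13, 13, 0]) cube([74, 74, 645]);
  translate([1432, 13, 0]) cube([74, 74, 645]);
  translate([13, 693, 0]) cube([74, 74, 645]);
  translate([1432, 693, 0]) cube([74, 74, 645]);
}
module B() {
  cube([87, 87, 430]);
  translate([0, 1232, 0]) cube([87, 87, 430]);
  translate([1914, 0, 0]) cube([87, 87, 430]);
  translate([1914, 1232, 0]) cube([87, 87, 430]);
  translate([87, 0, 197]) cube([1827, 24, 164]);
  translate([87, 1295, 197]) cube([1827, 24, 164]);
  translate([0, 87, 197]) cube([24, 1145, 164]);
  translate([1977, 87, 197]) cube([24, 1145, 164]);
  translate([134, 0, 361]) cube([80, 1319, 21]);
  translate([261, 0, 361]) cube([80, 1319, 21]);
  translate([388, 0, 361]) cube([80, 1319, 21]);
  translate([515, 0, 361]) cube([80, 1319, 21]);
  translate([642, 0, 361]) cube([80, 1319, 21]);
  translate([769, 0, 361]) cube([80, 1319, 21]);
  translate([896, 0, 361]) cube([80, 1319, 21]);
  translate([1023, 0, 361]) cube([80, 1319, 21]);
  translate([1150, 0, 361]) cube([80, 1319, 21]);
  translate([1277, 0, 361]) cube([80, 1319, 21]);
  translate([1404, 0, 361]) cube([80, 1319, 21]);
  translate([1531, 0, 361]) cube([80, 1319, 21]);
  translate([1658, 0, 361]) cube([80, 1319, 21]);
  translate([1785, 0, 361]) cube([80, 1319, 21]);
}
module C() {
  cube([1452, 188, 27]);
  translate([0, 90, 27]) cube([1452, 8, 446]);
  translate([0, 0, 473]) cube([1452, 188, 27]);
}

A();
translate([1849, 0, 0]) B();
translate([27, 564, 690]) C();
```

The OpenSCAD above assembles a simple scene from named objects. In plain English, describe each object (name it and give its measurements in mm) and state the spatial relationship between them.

A is a rectangular dining table. The top is 1519×780×45 mm with its upper surface at z = 690 mm. It stands on four 74×74 mm square legs, each inset 13 mm from the nearest pair of top edges, running from the floor to the underside of the top.

B is a bed frame 2001 mm long (x) by 1319 mm wide (y). Four 87×87 mm corner posts, 430 mm tall, at the corners of the footprint. Four rails of 24 mm thickness and 164 mm height run between adjacent posts with their undersides at z = 197 mm, their outer faces flush with the outside of the frame (the two x-running rails run between the posts' inner faces; the two y-running rails run between the posts' inner faces). 14 slats, each 80 mm wide (x) and 21 mm thick, lie across the top of the two x-running rails, running the full 1319 mm width of the frame in y; the slats are evenly spaced along x between the inner faces of the end posts with equal gaps (rounded down to the nearest mm) at the −x end and between each pair — any rounding remainder accumulates at the +x end.

C is an I-beam lying along x, 1452 mm long. Overall section height 500 mm. Two flanges 188 mm wide (y) and 27 mm thick, one on the floor and one at the top; a web 8 mm thick runs between them, centred on the flange width.

The bed frame is on the floor beside the table on its +x side. The I-beam is on top of the table.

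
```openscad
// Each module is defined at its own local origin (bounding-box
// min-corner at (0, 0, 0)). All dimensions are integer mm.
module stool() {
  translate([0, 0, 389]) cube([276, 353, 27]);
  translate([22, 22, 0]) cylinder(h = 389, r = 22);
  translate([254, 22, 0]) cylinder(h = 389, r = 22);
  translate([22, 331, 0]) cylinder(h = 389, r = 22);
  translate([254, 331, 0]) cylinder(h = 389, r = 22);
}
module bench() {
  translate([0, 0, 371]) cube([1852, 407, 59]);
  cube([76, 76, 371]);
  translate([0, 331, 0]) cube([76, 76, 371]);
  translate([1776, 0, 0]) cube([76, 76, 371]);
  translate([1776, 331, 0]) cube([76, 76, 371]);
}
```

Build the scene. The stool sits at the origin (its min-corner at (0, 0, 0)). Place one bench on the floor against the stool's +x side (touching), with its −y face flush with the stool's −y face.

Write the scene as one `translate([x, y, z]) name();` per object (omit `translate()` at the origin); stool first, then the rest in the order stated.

stool();
translate([276, 0, 0]) bench();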